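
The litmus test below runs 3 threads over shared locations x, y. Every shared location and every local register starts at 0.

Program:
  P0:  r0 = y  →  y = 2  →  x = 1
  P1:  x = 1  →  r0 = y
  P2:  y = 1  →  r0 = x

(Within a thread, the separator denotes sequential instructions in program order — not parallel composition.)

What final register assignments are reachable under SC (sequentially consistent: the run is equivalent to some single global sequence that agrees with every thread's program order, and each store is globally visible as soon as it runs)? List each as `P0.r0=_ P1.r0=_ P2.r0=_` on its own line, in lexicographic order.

outcome vector order: (P0.r0,P1.r0,P2.r0)
|SC outcomes| = 10

P0.r0=0 P1.r0=0 P2.r0=1
P0.r0=0 P1.r0=1 P2.r0=0
P0.r0=0 P1.r0=1 P2.r0=1
P0.r0=0 P1.r0=2 P2.r0=0
P0.r0=0 P1.r0=2 P2.r0=1
P0.r0=1 P1.r0=0 P2.r0=1
P0.r0=1 P1.r0=1 P2.r0=0
P0.r0=1 P1.r0=1 P2.r0=1
P0.r0=1 P1.r0=2 P2.r0=0
P0.r0=1 P1.r0=2 P2.r0=1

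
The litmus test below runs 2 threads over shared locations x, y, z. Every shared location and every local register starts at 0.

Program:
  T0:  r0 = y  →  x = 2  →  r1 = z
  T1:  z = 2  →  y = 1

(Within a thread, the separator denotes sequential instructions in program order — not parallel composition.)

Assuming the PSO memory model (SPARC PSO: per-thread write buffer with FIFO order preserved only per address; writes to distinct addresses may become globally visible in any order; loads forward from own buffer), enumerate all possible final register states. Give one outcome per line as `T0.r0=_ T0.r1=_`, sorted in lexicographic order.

outcome vector order: (T0.r0,T0.r1)
|PSO outcomes| = 4

T0.r0=0 T0.r1=0
T0.r0=0 T0.r1=2
T0.r0=1 T0.r1=0
T0.r0=1 T0.r1=2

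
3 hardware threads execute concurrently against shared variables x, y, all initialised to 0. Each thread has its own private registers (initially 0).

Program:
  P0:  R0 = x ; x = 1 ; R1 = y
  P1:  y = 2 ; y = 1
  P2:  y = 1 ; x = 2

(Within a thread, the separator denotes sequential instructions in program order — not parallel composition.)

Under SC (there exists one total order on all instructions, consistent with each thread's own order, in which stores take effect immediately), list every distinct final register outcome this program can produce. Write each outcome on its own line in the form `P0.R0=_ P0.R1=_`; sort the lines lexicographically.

P0.R0=0 P0.R1=0
P0.R0=0 P0.R1=1
P0.R0=0 P0.R1=2
P0.R0=2 P0.R1=1
P0.R0=2 P0.R1=2

outcome vector order: (P0.R0,P0.R1)
|SC outcomes| = 5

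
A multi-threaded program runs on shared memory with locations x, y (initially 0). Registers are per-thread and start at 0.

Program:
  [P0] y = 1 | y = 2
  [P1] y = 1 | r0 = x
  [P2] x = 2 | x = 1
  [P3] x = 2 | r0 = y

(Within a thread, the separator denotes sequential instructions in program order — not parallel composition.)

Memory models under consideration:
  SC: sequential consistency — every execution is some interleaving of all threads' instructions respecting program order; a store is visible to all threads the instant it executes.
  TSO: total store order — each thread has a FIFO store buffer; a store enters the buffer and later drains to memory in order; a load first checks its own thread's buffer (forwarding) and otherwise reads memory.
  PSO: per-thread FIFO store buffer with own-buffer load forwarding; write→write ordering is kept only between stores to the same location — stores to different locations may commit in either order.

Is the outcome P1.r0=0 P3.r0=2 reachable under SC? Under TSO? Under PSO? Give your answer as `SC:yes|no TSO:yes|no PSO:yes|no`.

outcome vector order: (P1.r0,P3.r0)
[SC] allowed = {<0 1> <0 2> <1 0> <1 1> <1 2> <2 0> <2 1> <2 2>}
[TSO] allowed = {<0 0> <0 1> <0 2> <1 0> <1 1> <1 2> <2 0> <2 1> <2 2>}
[PSO] allowed = {<0 0> <0 1> <0 2> <1 0> <1 1> <1 2> <2 0> <2 1> <2 2>}
target <0 2> ∈ {SC,TSO,PSO}

SC:yes TSO:yes PSO:yes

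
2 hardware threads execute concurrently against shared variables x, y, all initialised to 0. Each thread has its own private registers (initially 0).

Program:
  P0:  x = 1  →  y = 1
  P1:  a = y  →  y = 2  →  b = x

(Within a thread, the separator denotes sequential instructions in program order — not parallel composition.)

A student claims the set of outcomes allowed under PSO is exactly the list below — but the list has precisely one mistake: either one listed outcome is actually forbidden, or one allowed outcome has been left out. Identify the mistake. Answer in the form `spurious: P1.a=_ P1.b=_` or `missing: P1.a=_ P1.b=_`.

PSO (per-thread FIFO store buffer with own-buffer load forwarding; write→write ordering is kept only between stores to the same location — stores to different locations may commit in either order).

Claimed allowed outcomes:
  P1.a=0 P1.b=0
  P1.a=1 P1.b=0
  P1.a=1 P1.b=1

missing: P1.a=0 P1.b=1

outcome vector order: (P1.a,P1.b)
[PSO] allowed = {(0,0), (0,1), (1,0), (1,1)}
PSO∖claimed = {(0,1)}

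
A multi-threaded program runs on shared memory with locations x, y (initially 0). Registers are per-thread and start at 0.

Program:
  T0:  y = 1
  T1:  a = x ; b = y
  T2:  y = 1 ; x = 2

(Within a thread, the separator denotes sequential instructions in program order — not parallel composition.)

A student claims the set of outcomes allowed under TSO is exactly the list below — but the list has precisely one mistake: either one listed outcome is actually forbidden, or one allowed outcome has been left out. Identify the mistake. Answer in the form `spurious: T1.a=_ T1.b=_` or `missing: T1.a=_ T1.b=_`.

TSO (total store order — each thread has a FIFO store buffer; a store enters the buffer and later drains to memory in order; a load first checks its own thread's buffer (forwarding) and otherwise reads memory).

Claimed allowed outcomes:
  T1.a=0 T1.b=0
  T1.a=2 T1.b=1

missing: T1.a=0 T1.b=1

outcome vector order: (T1.a,T1.b)
TSO: 3 outcomes — {<0 0> <0 1> <2 1>}
TSO∖claimed = {<0 1>}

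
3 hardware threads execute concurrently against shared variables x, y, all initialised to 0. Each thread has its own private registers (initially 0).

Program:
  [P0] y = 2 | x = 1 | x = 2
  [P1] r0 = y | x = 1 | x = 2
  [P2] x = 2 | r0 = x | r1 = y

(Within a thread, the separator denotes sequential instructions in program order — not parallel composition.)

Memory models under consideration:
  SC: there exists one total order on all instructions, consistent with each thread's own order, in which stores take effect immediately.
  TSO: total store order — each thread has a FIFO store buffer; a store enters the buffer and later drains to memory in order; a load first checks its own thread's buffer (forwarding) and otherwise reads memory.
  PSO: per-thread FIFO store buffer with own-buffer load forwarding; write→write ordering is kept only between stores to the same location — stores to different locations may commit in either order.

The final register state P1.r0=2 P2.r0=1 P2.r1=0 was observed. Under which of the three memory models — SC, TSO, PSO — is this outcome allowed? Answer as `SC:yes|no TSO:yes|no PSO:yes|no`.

outcome vector order: (P1.r0,P2.r0,P2.r1)
[SC] allowed = {0/1/0 0/1/2 0/2/0 0/2/2 2/1/2 2/2/0 2/2/2}
[TSO] allowed = {0/1/0 0/1/2 0/2/0 0/2/2 2/1/2 2/2/0 2/2/2}
[PSO] allowed = {0/1/0 0/1/2 0/2/0 0/2/2 2/1/0 2/1/2 2/2/0 2/2/2}
target 2/1/0 ∈ {PSO}

SC:no TSO:no PSO:yes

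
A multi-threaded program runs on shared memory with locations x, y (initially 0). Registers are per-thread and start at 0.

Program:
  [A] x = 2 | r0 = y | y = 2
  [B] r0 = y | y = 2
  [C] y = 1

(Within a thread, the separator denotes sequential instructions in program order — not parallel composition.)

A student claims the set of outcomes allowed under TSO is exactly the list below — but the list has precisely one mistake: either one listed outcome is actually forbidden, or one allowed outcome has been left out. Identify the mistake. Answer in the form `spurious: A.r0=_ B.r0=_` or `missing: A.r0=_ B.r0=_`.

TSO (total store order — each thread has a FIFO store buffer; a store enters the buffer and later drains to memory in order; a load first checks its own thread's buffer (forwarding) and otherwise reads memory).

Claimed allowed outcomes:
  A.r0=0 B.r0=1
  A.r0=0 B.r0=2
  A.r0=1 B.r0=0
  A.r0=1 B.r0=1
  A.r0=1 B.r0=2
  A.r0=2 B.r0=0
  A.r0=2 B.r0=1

missing: A.r0=0 B.r0=0

outcome vector order: (A.r0,B.r0)
TSO (8): (0,0); (0,1); (0,2); (1,0); (1,1); (1,2); (2,0); (2,1)
TSO∖claimed = {(0,0)}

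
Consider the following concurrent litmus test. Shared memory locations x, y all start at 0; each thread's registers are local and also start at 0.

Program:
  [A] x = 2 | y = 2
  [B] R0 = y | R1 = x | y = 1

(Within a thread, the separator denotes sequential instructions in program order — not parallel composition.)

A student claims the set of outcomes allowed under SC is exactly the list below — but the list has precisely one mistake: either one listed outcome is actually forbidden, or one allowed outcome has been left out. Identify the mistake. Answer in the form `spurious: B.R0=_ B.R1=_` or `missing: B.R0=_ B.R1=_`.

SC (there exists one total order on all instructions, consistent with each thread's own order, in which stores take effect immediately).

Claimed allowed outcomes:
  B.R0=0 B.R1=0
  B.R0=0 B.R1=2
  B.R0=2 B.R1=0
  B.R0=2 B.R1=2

spurious: B.R0=2 B.R1=0

outcome vector order: (B.R0,B.R1)
SC (3): (0,0) (0,2) (2,2)
claimed∖SC = {(2,0)}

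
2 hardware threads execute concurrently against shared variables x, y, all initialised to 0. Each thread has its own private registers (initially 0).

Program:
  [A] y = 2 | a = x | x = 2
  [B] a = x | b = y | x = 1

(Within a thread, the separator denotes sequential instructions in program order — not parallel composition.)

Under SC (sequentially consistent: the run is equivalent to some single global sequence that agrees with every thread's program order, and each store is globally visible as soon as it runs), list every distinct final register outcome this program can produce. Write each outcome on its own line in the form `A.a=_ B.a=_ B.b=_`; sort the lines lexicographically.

outcome vector order: (A.a,B.a,B.b)
|SC outcomes| = 5

A.a=0 B.a=0 B.b=0
A.a=0 B.a=0 B.b=2
A.a=0 B.a=2 B.b=2
A.a=1 B.a=0 B.b=0
A.a=1 B.a=0 B.b=2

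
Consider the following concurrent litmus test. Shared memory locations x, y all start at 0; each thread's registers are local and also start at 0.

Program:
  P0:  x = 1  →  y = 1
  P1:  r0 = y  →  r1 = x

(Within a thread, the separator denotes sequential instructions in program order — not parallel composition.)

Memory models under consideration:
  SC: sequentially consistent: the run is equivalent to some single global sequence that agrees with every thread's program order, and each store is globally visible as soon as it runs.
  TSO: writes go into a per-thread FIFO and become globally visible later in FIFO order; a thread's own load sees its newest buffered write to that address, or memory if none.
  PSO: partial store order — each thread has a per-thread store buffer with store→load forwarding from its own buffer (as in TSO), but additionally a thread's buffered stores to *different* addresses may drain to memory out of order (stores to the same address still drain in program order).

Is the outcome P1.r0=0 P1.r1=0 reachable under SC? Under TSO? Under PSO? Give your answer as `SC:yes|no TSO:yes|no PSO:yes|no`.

outcome vector order: (P1.r0,P1.r1)
SC (3): 00, 01, 11
TSO (3): 00, 01, 11
PSO (4): 00, 01, 10, 11
target 00 ∈ {SC,TSO,PSO}

SC:yes TSO:yes PSO:yes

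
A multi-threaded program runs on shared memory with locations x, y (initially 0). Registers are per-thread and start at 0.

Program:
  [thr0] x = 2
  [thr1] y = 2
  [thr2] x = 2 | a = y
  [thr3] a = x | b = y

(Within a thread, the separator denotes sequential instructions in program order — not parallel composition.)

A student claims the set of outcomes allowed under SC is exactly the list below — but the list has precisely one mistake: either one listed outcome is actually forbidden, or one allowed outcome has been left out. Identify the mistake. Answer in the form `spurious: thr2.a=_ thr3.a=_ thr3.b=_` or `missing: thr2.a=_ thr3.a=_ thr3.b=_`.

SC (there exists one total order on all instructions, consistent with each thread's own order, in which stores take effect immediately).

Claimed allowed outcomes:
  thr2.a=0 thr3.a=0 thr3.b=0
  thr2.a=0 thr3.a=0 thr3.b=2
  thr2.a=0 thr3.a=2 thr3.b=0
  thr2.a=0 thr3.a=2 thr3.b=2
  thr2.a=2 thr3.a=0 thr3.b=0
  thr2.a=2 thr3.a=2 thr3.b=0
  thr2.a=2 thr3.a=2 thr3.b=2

missing: thr2.a=2 thr3.a=0 thr3.b=2

outcome vector order: (thr2.a,thr3.a,thr3.b)
under SC → <0 0 0>; <0 0 2>; <0 2 0>; <0 2 2>; <2 0 0>; <2 0 2>; <2 2 0>; <2 2 2>
SC∖claimed = {<2 0 2>}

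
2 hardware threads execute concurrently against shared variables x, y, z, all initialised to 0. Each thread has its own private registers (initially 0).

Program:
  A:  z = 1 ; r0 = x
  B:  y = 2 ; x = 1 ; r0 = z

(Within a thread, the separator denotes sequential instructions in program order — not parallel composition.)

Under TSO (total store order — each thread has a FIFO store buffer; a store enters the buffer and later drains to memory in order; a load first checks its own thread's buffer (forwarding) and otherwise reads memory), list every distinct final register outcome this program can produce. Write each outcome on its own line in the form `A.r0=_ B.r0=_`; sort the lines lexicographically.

outcome vector order: (A.r0,B.r0)
|TSO outcomes| = 4

A.r0=0 B.r0=0
A.r0=0 B.r0=1
A.r0=1 B.r0=0
A.r0=1 B.r0=1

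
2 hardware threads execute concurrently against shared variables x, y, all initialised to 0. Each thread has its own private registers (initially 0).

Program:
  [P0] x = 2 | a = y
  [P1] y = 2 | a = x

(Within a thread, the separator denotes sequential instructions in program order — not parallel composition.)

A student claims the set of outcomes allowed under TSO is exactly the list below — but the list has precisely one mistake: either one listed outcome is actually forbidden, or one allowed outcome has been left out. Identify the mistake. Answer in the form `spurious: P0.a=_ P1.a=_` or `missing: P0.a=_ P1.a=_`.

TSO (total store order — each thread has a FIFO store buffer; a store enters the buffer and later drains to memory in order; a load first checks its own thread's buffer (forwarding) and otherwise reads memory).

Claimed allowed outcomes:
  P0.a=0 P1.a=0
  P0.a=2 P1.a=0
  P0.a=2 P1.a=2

outcome vector order: (P0.a,P1.a)
TSO: 4 outcomes — {0/0; 0/2; 2/0; 2/2}
TSO∖claimed = {0/2}

missing: P0.a=0 P1.a=2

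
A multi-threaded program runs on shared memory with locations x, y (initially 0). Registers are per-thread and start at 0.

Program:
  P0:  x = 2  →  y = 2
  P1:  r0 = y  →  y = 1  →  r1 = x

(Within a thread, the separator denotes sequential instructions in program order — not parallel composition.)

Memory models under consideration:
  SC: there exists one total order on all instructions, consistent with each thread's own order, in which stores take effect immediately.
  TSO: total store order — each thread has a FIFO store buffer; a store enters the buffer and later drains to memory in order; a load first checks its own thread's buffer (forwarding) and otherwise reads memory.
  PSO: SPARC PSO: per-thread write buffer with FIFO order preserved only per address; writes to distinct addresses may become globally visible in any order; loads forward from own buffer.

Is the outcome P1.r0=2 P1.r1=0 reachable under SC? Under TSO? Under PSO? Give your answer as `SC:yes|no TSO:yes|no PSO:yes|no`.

SC:no TSO:no PSO:yes

outcome vector order: (P1.r0,P1.r1)
SC (3): (0,0) (0,2) (2,2)
TSO (3): (0,0) (0,2) (2,2)
PSO (4): (0,0) (0,2) (2,0) (2,2)
target (2,0) ∈ {PSO}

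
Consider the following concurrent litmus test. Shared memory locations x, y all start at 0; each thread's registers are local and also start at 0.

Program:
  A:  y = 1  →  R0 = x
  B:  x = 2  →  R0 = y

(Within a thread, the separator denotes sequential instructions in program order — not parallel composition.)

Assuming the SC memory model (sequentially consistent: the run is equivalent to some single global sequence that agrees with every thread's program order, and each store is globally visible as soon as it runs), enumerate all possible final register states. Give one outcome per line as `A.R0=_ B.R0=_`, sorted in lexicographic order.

A.R0=0 B.R0=1
A.R0=2 B.R0=0
A.R0=2 B.R0=1

outcome vector order: (A.R0,B.R0)
|SC outcomes| = 3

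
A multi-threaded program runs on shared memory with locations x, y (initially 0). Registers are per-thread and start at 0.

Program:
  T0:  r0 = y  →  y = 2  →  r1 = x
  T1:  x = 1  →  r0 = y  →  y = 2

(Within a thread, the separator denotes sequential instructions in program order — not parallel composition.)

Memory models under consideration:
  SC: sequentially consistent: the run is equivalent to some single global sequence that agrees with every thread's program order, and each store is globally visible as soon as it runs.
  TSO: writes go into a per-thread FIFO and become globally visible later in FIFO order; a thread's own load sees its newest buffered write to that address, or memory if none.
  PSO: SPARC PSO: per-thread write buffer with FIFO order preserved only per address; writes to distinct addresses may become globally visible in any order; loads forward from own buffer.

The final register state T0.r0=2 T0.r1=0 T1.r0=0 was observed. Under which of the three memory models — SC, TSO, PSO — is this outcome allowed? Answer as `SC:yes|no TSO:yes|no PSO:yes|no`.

SC:no TSO:no PSO:yes

outcome vector order: (T0.r0,T0.r1,T1.r0)
[SC] allowed = {<0 0 2>; <0 1 0>; <0 1 2>; <2 1 0>}
[TSO] allowed = {<0 0 0>; <0 0 2>; <0 1 0>; <0 1 2>; <2 1 0>}
[PSO] allowed = {<0 0 0>; <0 0 2>; <0 1 0>; <0 1 2>; <2 0 0>; <2 1 0>}
target <2 0 0> ∈ {PSO}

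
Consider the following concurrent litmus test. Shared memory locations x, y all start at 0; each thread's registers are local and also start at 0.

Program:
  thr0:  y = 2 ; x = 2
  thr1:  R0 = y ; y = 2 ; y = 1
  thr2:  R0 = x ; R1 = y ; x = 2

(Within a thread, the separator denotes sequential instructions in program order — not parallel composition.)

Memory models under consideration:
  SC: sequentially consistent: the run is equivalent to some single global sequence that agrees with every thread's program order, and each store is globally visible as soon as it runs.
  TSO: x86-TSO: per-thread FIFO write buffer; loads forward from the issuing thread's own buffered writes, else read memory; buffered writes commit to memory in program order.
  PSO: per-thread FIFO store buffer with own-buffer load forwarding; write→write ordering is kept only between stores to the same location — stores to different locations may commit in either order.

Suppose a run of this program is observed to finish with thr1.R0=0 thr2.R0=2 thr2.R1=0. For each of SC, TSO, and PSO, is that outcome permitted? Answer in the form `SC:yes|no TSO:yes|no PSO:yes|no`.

outcome vector order: (thr1.R0,thr2.R0,thr2.R1)
[SC] allowed = {(0,0,0) (0,0,1) (0,0,2) (0,2,1) (0,2,2) (2,0,0) (2,0,1) (2,0,2) (2,2,1) (2,2,2)}
[TSO] allowed = {(0,0,0) (0,0,1) (0,0,2) (0,2,1) (0,2,2) (2,0,0) (2,0,1) (2,0,2) (2,2,1) (2,2,2)}
[PSO] allowed = {(0,0,0) (0,0,1) (0,0,2) (0,2,0) (0,2,1) (0,2,2) (2,0,0) (2,0,1) (2,0,2) (2,2,0) (2,2,1) (2,2,2)}
target (0,2,0) ∈ {PSO}

SC:no TSO:no PSO:yes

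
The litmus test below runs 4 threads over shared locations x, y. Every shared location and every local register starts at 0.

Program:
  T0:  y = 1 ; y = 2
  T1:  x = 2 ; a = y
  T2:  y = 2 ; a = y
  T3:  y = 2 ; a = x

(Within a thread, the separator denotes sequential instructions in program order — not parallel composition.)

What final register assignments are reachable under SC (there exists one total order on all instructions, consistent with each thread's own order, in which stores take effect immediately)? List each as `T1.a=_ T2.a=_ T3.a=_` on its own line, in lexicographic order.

outcome vector order: (T1.a,T2.a,T3.a)
|SC outcomes| = 10

T1.a=0 T2.a=1 T3.a=2
T1.a=0 T2.a=2 T3.a=2
T1.a=1 T2.a=1 T3.a=0
T1.a=1 T2.a=1 T3.a=2
T1.a=1 T2.a=2 T3.a=0
T1.a=1 T2.a=2 T3.a=2
T1.a=2 T2.a=1 T3.a=0
T1.a=2 T2.a=1 T3.a=2
T1.a=2 T2.a=2 T3.a=0
T1.a=2 T2.a=2 T3.a=2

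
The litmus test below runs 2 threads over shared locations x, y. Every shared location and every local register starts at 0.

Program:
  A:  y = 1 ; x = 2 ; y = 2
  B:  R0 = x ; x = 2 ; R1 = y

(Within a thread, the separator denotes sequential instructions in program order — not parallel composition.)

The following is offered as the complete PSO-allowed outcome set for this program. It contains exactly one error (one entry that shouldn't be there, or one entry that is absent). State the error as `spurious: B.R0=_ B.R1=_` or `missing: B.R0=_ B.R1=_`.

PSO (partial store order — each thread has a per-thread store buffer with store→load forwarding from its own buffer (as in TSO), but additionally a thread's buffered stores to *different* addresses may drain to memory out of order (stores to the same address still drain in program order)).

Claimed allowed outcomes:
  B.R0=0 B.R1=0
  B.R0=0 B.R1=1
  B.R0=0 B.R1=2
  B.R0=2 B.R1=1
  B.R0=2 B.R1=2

missing: B.R0=2 B.R1=0

outcome vector order: (B.R0,B.R1)
PSO: 6 outcomes — {00; 01; 02; 20; 21; 22}
PSO∖claimed = {20}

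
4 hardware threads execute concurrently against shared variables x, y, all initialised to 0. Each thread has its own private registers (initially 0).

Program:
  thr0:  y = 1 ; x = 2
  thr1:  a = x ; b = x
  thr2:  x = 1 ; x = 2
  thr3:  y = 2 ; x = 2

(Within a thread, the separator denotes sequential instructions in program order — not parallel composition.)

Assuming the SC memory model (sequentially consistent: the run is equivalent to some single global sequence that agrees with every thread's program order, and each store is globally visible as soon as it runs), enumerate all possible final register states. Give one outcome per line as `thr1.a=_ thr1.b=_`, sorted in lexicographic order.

thr1.a=0 thr1.b=0
thr1.a=0 thr1.b=1
thr1.a=0 thr1.b=2
thr1.a=1 thr1.b=1
thr1.a=1 thr1.b=2
thr1.a=2 thr1.b=1
thr1.a=2 thr1.b=2

outcome vector order: (thr1.a,thr1.b)
|SC outcomes| = 7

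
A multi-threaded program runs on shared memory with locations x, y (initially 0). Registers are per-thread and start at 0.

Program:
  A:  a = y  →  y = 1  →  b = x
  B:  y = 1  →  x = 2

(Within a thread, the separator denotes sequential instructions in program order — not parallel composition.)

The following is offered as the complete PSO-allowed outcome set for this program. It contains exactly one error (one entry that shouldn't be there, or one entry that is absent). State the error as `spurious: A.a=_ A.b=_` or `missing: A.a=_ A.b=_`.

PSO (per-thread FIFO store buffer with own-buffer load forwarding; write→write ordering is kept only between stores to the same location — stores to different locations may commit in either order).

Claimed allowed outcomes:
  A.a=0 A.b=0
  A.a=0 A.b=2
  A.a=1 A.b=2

outcome vector order: (A.a,A.b)
[PSO] allowed = {0/0 0/2 1/0 1/2}
PSO∖claimed = {1/0}

missing: A.a=1 A.b=0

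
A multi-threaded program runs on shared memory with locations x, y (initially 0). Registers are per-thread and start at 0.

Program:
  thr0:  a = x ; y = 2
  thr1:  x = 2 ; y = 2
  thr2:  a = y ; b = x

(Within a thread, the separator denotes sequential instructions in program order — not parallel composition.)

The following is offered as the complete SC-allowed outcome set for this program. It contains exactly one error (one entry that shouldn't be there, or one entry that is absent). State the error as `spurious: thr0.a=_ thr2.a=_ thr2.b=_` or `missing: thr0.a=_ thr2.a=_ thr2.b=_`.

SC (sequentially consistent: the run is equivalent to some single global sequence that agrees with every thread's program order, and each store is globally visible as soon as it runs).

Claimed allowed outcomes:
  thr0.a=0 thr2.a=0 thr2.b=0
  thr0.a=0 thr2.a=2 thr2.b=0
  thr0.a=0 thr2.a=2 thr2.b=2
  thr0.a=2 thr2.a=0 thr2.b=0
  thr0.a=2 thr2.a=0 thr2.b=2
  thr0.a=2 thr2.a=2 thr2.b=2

outcome vector order: (thr0.a,thr2.a,thr2.b)
[SC] allowed = {(0,0,0), (0,0,2), (0,2,0), (0,2,2), (2,0,0), (2,0,2), (2,2,2)}
SC∖claimed = {(0,0,2)}

missing: thr0.a=0 thr2.a=0 thr2.b=2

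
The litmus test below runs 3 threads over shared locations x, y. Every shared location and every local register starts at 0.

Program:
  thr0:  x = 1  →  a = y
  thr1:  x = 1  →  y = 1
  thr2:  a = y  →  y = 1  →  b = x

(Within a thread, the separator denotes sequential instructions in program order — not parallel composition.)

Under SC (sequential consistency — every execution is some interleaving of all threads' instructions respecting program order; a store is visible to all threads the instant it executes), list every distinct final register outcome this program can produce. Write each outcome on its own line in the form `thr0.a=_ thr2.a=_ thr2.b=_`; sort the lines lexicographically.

thr0.a=0 thr2.a=0 thr2.b=1
thr0.a=0 thr2.a=1 thr2.b=1
thr0.a=1 thr2.a=0 thr2.b=0
thr0.a=1 thr2.a=0 thr2.b=1
thr0.a=1 thr2.a=1 thr2.b=1

outcome vector order: (thr0.a,thr2.a,thr2.b)
|SC outcomes| = 5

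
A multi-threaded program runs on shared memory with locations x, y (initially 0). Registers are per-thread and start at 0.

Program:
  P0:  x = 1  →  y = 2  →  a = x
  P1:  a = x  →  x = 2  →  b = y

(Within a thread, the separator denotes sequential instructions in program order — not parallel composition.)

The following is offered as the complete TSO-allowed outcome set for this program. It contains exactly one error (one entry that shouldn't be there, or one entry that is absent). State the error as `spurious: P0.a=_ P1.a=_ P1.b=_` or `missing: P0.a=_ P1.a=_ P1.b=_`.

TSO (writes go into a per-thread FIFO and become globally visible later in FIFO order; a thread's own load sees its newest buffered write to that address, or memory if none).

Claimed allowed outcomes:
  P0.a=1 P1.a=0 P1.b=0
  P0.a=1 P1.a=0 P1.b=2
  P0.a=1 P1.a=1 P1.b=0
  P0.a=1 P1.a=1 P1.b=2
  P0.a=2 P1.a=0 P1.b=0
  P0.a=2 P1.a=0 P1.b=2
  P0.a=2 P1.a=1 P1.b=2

outcome vector order: (P0.a,P1.a,P1.b)
[TSO] allowed = {1/0/0; 1/0/2; 1/1/0; 1/1/2; 2/0/0; 2/0/2; 2/1/0; 2/1/2}
TSO∖claimed = {2/1/0}

missing: P0.a=2 P1.a=1 P1.b=0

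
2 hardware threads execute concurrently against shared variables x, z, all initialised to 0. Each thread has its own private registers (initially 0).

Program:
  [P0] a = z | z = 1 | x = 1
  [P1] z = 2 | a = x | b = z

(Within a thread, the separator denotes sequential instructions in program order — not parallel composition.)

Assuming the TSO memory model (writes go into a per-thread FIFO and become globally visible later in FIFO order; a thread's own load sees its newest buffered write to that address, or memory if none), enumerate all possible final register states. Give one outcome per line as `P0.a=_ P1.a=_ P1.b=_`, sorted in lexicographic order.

outcome vector order: (P0.a,P1.a,P1.b)
|TSO outcomes| = 7

P0.a=0 P1.a=0 P1.b=1
P0.a=0 P1.a=0 P1.b=2
P0.a=0 P1.a=1 P1.b=1
P0.a=0 P1.a=1 P1.b=2
P0.a=2 P1.a=0 P1.b=1
P0.a=2 P1.a=0 P1.b=2
P0.a=2 P1.a=1 P1.b=1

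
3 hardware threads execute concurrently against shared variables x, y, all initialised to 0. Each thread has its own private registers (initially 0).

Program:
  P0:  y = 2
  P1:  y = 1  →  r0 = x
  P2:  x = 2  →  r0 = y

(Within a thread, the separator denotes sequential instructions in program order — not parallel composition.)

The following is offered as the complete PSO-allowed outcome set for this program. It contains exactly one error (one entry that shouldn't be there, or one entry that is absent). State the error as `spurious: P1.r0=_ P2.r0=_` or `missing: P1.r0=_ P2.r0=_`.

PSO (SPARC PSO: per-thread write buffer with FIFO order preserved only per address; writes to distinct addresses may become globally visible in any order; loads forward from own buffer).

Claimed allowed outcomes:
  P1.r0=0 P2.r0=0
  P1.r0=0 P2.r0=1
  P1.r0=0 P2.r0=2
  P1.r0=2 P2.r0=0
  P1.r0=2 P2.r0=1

missing: P1.r0=2 P2.r0=2

outcome vector order: (P1.r0,P2.r0)
[PSO] allowed = {(0,0) (0,1) (0,2) (2,0) (2,1) (2,2)}
PSO∖claimed = {(2,2)}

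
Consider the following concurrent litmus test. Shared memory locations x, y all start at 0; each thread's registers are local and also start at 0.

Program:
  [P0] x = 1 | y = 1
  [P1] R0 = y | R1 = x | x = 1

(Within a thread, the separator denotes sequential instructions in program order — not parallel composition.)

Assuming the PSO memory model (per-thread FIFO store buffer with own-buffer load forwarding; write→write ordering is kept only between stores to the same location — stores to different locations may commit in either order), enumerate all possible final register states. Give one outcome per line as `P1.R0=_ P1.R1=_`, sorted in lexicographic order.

outcome vector order: (P1.R0,P1.R1)
|PSO outcomes| = 4

P1.R0=0 P1.R1=0
P1.R0=0 P1.R1=1
P1.R0=1 P1.R1=0
P1.R0=1 P1.R1=1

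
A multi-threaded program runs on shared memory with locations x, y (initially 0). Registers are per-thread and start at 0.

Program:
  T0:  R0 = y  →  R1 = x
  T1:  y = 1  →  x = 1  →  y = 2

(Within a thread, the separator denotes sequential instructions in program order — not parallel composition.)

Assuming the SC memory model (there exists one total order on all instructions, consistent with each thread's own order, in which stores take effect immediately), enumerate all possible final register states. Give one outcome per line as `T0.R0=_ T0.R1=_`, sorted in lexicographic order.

T0.R0=0 T0.R1=0
T0.R0=0 T0.R1=1
T0.R0=1 T0.R1=0
T0.R0=1 T0.R1=1
T0.R0=2 T0.R1=1

outcome vector order: (T0.R0,T0.R1)
|SC outcomes| = 5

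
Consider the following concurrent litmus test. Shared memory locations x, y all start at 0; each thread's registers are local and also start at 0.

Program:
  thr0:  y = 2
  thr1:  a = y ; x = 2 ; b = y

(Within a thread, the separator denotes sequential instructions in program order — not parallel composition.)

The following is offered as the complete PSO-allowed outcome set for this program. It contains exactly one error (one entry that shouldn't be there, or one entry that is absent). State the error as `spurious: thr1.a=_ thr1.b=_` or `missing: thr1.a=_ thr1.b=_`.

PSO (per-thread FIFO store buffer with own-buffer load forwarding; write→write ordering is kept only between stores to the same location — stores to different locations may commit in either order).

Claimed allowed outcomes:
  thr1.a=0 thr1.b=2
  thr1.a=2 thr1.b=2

missing: thr1.a=0 thr1.b=0

outcome vector order: (thr1.a,thr1.b)
PSO: 3 outcomes — {<0 0>; <0 2>; <2 2>}
PSO∖claimed = {<0 0>}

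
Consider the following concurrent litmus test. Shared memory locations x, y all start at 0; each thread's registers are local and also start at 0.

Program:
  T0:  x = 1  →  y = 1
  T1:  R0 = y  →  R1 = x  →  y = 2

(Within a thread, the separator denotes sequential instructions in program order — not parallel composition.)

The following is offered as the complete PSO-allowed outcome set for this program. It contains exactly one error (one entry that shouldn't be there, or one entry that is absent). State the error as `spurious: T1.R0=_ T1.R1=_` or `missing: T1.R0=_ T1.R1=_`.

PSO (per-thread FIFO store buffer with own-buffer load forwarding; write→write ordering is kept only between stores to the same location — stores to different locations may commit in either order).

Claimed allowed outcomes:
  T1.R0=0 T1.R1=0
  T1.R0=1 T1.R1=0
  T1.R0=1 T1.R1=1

outcome vector order: (T1.R0,T1.R1)
[PSO] allowed = {<0 0> <0 1> <1 0> <1 1>}
PSO∖claimed = {<0 1>}

missing: T1.R0=0 T1.R1=1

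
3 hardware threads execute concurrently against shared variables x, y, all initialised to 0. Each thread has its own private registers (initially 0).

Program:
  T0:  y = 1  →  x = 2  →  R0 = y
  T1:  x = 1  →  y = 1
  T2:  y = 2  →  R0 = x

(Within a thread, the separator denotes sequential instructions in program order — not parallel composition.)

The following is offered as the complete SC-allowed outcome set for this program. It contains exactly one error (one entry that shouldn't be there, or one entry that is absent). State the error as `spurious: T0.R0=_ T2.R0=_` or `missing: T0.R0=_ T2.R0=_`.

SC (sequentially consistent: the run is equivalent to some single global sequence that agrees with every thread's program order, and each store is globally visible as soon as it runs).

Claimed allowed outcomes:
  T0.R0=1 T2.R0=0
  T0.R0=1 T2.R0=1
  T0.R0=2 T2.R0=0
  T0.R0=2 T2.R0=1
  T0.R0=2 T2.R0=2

outcome vector order: (T0.R0,T2.R0)
SC (6): 1/0 1/1 1/2 2/0 2/1 2/2
SC∖claimed = {1/2}

missing: T0.R0=1 T2.R0=2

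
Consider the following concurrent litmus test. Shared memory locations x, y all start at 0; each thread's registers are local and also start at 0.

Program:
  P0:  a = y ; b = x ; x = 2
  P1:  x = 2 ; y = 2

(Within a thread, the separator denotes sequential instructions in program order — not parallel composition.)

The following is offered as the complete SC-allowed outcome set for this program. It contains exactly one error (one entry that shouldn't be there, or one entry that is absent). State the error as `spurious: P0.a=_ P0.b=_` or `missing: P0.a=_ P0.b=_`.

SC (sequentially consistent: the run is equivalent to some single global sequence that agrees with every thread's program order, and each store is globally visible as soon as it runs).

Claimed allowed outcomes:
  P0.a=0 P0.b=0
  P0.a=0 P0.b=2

missing: P0.a=2 P0.b=2

outcome vector order: (P0.a,P0.b)
SC (3): 0/0; 0/2; 2/2
SC∖claimed = {2/2}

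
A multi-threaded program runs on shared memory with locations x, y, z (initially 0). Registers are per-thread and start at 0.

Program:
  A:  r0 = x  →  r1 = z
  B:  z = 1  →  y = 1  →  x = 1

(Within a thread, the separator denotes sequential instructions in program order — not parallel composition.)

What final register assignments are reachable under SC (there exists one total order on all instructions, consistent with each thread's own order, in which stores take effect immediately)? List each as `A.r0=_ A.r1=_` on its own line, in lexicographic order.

outcome vector order: (A.r0,A.r1)
|SC outcomes| = 3

A.r0=0 A.r1=0
A.r0=0 A.r1=1
A.r0=1 A.r1=1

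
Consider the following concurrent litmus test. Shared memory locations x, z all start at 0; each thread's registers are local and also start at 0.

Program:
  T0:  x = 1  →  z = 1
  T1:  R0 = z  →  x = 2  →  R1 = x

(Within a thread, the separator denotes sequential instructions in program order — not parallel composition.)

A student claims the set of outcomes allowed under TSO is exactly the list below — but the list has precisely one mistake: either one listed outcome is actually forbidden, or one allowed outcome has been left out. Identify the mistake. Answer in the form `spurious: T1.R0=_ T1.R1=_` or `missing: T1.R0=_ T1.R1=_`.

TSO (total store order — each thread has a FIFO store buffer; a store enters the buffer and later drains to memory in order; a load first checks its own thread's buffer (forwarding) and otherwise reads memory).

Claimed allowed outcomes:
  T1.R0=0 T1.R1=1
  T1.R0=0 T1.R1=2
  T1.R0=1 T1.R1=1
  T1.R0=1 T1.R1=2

spurious: T1.R0=1 T1.R1=1

outcome vector order: (T1.R0,T1.R1)
TSO: 3 outcomes — {<0 1>, <0 2>, <1 2>}
claimed∖TSO = {<1 1>}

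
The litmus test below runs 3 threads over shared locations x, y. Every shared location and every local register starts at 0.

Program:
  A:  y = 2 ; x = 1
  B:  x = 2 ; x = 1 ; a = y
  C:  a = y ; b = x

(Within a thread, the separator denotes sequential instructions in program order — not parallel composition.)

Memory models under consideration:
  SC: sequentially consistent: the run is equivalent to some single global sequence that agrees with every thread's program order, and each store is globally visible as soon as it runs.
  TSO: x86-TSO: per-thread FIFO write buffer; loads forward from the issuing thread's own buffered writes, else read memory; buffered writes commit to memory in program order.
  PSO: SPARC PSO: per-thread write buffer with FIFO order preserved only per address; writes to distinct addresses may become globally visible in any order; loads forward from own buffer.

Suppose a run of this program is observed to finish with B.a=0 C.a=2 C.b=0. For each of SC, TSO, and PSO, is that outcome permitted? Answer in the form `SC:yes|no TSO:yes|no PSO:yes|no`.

SC:no TSO:yes PSO:yes

outcome vector order: (B.a,C.a,C.b)
SC (10): 0/0/0, 0/0/1, 0/0/2, 0/2/1, 2/0/0, 2/0/1, 2/0/2, 2/2/0, 2/2/1, 2/2/2
TSO (12): 0/0/0, 0/0/1, 0/0/2, 0/2/0, 0/2/1, 0/2/2, 2/0/0, 2/0/1, 2/0/2, 2/2/0, 2/2/1, 2/2/2
PSO (12): 0/0/0, 0/0/1, 0/0/2, 0/2/0, 0/2/1, 0/2/2, 2/0/0, 2/0/1, 2/0/2, 2/2/0, 2/2/1, 2/2/2
target 0/2/0 ∈ {TSO,PSO}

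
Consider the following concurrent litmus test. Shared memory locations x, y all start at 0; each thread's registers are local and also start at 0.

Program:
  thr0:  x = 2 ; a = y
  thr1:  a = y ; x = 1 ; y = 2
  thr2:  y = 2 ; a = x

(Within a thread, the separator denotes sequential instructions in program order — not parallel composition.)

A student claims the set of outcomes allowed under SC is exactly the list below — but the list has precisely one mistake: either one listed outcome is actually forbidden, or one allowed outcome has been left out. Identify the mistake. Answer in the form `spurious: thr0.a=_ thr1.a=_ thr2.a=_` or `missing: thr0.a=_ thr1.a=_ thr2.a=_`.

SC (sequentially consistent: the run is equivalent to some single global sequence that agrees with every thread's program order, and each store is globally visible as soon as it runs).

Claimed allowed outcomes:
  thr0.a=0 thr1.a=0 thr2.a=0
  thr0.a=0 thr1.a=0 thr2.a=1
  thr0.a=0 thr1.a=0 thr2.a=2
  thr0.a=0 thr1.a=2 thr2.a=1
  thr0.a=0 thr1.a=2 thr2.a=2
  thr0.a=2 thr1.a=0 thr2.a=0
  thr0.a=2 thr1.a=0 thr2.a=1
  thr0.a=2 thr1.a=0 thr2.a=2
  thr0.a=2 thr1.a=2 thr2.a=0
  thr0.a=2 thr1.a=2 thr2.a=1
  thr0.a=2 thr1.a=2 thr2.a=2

spurious: thr0.a=0 thr1.a=0 thr2.a=0

outcome vector order: (thr0.a,thr1.a,thr2.a)
SC (10): 001 002 021 022 200 201 202 220 221 222
claimed∖SC = {000}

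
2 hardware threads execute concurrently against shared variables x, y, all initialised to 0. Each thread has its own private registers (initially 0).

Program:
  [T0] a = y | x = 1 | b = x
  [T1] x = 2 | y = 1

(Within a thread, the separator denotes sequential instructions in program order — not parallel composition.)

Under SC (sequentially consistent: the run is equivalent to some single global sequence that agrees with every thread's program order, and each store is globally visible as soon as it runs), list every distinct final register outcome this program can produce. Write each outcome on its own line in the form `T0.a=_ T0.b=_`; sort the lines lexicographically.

outcome vector order: (T0.a,T0.b)
|SC outcomes| = 3

T0.a=0 T0.b=1
T0.a=0 T0.b=2
T0.a=1 T0.b=1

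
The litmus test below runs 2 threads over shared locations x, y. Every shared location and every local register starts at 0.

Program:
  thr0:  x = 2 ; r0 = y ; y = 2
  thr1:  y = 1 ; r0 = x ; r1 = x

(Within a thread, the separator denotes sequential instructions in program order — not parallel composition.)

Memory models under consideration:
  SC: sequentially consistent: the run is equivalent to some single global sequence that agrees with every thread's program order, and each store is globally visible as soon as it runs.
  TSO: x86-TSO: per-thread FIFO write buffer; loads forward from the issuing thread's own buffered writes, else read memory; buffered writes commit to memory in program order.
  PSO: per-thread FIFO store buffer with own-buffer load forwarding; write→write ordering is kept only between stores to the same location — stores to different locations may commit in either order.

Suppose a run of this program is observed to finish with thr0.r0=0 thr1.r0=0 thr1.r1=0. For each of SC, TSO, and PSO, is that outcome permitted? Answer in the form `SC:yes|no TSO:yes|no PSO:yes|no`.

outcome vector order: (thr0.r0,thr1.r0,thr1.r1)
SC (4): (0,2,2); (1,0,0); (1,0,2); (1,2,2)
TSO (6): (0,0,0); (0,0,2); (0,2,2); (1,0,0); (1,0,2); (1,2,2)
PSO (6): (0,0,0); (0,0,2); (0,2,2); (1,0,0); (1,0,2); (1,2,2)
target (0,0,0) ∈ {TSO,PSO}

SC:no TSO:yes PSO:yes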